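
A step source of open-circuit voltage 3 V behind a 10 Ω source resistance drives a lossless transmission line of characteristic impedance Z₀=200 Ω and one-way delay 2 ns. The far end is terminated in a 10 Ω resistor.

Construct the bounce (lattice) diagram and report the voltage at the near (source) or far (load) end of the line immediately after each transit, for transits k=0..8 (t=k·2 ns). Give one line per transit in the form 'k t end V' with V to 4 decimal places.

0 0 source 2.8571
1 2 load 0.2721
2 4 source 2.6109
3 6 load 0.4949
4 8 source 2.4094
5 10 load 0.6772
6 12 source 2.2444
7 14 load 0.8265
8 16 source 2.1094

Γ_L=-0.904762, Γ_S=-0.904762; launch V₁=3·200/210=2.857143
k=0 src: V=2.8571
k=1 load: inc=2.857143, refl=2.857143·-0.904762=-2.5850; V=0.000000+2.857143+-2.585034=0.2721
k=2 src: inc=-2.585034, refl=-2.585034·-0.904762=2.3388; V=2.857143+-2.585034+2.338840=2.6109
k=3 load: inc=2.338840, refl=2.338840·-0.904762=-2.1161; V=0.272109+2.338840+-2.116094=0.4949
k=4 src: inc=-2.116094, refl=-2.116094·-0.904762=1.9146; V=2.610949+-2.116094+1.914561=2.4094
k=5 load: inc=1.914561, refl=1.914561·-0.904762=-1.7322; V=0.494856+1.914561+-1.732222=0.6772
k=6 src: inc=-1.732222, refl=-1.732222·-0.904762=1.5672; V=2.409416+-1.732222+1.567248=2.2444
k=7 load: inc=1.567248, refl=1.567248·-0.904762=-1.4180; V=0.677195+1.567248+-1.417987=0.8265
k=8 src: inc=-1.417987, refl=-1.417987·-0.904762=1.2829; V=2.244443+-1.417987+1.282940=2.1094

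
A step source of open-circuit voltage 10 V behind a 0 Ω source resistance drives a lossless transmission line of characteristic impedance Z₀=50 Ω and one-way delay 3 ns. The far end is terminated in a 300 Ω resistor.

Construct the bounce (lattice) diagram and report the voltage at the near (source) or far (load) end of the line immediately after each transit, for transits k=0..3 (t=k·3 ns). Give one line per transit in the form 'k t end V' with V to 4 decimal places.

0 0 source 10.0000
1 3 load 17.1429
2 6 source 10.0000
3 9 load 4.8980

Γ_L=0.714286, Γ_S=-1.000000; launch V₁=10·50/50=10.000000
k=0 src: V=10.0000
k=1 load: inc=10.000000, refl=10.000000·0.714286=7.1429; V=0.000000+10.000000+7.142857=17.1429
k=2 src: inc=7.142857, refl=7.142857·-1.000000=-7.1429; V=10.000000+7.142857+-7.142857=10.0000
k=3 load: inc=-7.142857, refl=-7.142857·0.714286=-5.1020; V=17.142857+-7.142857+-5.102041=4.8980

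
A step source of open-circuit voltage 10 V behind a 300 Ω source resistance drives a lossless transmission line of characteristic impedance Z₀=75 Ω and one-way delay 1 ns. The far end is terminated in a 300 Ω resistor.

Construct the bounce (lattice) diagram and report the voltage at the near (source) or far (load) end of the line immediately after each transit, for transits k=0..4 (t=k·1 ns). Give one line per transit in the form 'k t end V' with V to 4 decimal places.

0 0 source 2.0000
1 1 load 3.2000
2 2 source 3.9200
3 3 load 4.3520
4 4 source 4.6112

Γ_L=0.600000, Γ_S=0.600000; launch V₁=10·75/375=2.000000
k=0 src: V=2.0000
k=1 load: inc=2.000000, refl=2.000000·0.600000=1.2000; V=0.000000+2.000000+1.200000=3.2000
k=2 src: inc=1.200000, refl=1.200000·0.600000=0.7200; V=2.000000+1.200000+0.720000=3.9200
k=3 load: inc=0.720000, refl=0.720000·0.600000=0.4320; V=3.200000+0.720000+0.432000=4.3520
k=4 src: inc=0.432000, refl=0.432000·0.600000=0.2592; V=3.920000+0.432000+0.259200=4.6112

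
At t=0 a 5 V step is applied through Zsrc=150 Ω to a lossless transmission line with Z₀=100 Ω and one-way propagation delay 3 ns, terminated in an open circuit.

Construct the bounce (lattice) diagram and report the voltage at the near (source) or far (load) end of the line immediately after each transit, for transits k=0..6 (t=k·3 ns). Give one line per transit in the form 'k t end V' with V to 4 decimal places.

0 0 source 2.0000
1 3 load 4.0000
2 6 source 4.4000
3 9 load 4.8000
4 12 source 4.8800
5 15 load 4.9600
6 18 source 4.9760

Γ_L=1.000000, Γ_S=0.200000; launch V₁=5·100/250=2.000000
k=0 src: V=2.0000
k=1 load: inc=2.000000, refl=2.000000·1.000000=2.0000; V=0.000000+2.000000+2.000000=4.0000
k=2 src: inc=2.000000, refl=2.000000·0.200000=0.4000; V=2.000000+2.000000+0.400000=4.4000
k=3 load: inc=0.400000, refl=0.400000·1.000000=0.4000; V=4.000000+0.400000+0.400000=4.8000
k=4 src: inc=0.400000, refl=0.400000·0.200000=0.0800; V=4.400000+0.400000+0.080000=4.8800
k=5 load: inc=0.080000, refl=0.080000·1.000000=0.0800; V=4.800000+0.080000+0.080000=4.9600
k=6 src: inc=0.080000, refl=0.080000·0.200000=0.0160; V=4.880000+0.080000+0.016000=4.9760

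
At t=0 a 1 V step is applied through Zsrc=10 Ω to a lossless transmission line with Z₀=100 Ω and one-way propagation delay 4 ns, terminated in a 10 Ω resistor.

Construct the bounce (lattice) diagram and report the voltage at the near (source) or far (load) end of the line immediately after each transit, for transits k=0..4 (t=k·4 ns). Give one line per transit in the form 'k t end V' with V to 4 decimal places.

0 0 source 0.9091
1 4 load 0.1653
2 8 source 0.7739
3 12 load 0.2759
4 16 source 0.6833

Γ_L=-0.818182, Γ_S=-0.818182; launch V₁=1·100/110=0.909091
k=0 src: V=0.9091
k=1 load: inc=0.909091, refl=0.909091·-0.818182=-0.7438; V=0.000000+0.909091+-0.743802=0.1653
k=2 src: inc=-0.743802, refl=-0.743802·-0.818182=0.6086; V=0.909091+-0.743802+0.608565=0.7739
k=3 load: inc=0.608565, refl=0.608565·-0.818182=-0.4979; V=0.165289+0.608565+-0.497917=0.2759
k=4 src: inc=-0.497917, refl=-0.497917·-0.818182=0.4074; V=0.773854+-0.497917+0.407386=0.6833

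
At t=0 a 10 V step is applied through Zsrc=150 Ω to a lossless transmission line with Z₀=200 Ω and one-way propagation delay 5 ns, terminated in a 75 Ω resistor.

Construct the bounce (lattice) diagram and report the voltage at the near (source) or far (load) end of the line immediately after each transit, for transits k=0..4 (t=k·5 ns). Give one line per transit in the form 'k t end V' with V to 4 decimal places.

0 0 source 5.7143
1 5 load 3.1169
2 10 source 3.4879
3 15 load 3.3193
4 20 source 3.3434

Γ_L=-0.454545, Γ_S=-0.142857; launch V₁=10·200/350=5.714286
k=0 src: V=5.7143
k=1 load: inc=5.714286, refl=5.714286·-0.454545=-2.5974; V=0.000000+5.714286+-2.597403=3.1169
k=2 src: inc=-2.597403, refl=-2.597403·-0.142857=0.3711; V=5.714286+-2.597403+0.371058=3.4879
k=3 load: inc=0.371058, refl=0.371058·-0.454545=-0.1687; V=3.116883+0.371058+-0.168663=3.3193
k=4 src: inc=-0.168663, refl=-0.168663·-0.142857=0.0241; V=3.487941+-0.168663+0.024095=3.3434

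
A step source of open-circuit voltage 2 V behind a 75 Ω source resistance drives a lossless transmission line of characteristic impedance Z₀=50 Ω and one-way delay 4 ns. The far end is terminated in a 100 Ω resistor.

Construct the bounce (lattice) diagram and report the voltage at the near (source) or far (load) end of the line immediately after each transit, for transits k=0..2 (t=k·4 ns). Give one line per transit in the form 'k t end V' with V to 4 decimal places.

Γ_L=0.333333, Γ_S=0.200000; launch V₁=2·50/125=0.800000
k=0 src: V=0.8000
k=1 load: inc=0.800000, refl=0.800000·0.333333=0.2667; V=0.000000+0.800000+0.266667=1.0667
k=2 src: inc=0.266667, refl=0.266667·0.200000=0.0533; V=0.800000+0.266667+0.053333=1.1200

0 0 source 0.8000
1 4 load 1.0667
2 8 source 1.1200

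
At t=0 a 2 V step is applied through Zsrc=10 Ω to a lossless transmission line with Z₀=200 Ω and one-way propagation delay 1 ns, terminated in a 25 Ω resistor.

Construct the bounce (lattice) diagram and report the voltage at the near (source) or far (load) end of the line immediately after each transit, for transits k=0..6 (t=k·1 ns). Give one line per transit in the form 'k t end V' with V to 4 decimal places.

Γ_L=-0.777778, Γ_S=-0.904762; launch V₁=2·200/210=1.904762
k=0 src: V=1.9048
k=1 load: inc=1.904762, refl=1.904762·-0.777778=-1.4815; V=0.000000+1.904762+-1.481481=0.4233
k=2 src: inc=-1.481481, refl=-1.481481·-0.904762=1.3404; V=1.904762+-1.481481+1.340388=1.7637
k=3 load: inc=1.340388, refl=1.340388·-0.777778=-1.0425; V=0.423280+1.340388+-1.042524=0.7211
k=4 src: inc=-1.042524, refl=-1.042524·-0.904762=0.9432; V=1.763668+-1.042524+0.943236=1.6644
k=5 load: inc=0.943236, refl=0.943236·-0.777778=-0.7336; V=0.721144+0.943236+-0.733628=0.9308
k=6 src: inc=-0.733628, refl=-0.733628·-0.904762=0.6638; V=1.664380+-0.733628+0.663759=1.5945

0 0 source 1.9048
1 1 load 0.4233
2 2 source 1.7637
3 3 load 0.7211
4 4 source 1.6644
5 5 load 0.9308
6 6 source 1.5945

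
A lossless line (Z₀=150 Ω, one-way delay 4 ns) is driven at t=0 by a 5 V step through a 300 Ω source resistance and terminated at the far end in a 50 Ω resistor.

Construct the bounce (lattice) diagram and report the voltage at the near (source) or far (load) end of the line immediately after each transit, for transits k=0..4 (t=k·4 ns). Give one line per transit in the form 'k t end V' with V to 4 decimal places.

Γ_L=-0.500000, Γ_S=0.333333; launch V₁=5·150/450=1.666667
k=0 src: V=1.6667
k=1 load: inc=1.666667, refl=1.666667·-0.500000=-0.8333; V=0.000000+1.666667+-0.833333=0.8333
k=2 src: inc=-0.833333, refl=-0.833333·0.333333=-0.2778; V=1.666667+-0.833333+-0.277778=0.5556
k=3 load: inc=-0.277778, refl=-0.277778·-0.500000=0.1389; V=0.833333+-0.277778+0.138889=0.6944
k=4 src: inc=0.138889, refl=0.138889·0.333333=0.0463; V=0.555556+0.138889+0.046296=0.7407

0 0 source 1.6667
1 4 load 0.8333
2 8 source 0.5556
3 12 load 0.6944
4 16 source 0.7407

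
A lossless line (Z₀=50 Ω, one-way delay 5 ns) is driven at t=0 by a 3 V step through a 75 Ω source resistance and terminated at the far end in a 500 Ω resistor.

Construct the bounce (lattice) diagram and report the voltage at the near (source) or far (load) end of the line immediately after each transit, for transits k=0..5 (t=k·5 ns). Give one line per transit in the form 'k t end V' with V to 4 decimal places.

Γ_L=0.818182, Γ_S=0.200000; launch V₁=3·50/125=1.200000
k=0 src: V=1.2000
k=1 load: inc=1.200000, refl=1.200000·0.818182=0.9818; V=0.000000+1.200000+0.981818=2.1818
k=2 src: inc=0.981818, refl=0.981818·0.200000=0.1964; V=1.200000+0.981818+0.196364=2.3782
k=3 load: inc=0.196364, refl=0.196364·0.818182=0.1607; V=2.181818+0.196364+0.160661=2.5388
k=4 src: inc=0.160661, refl=0.160661·0.200000=0.0321; V=2.378182+0.160661+0.032132=2.5710
k=5 load: inc=0.032132, refl=0.032132·0.818182=0.0263; V=2.538843+0.032132+0.026290=2.5973

0 0 source 1.2000
1 5 load 2.1818
2 10 source 2.3782
3 15 load 2.5388
4 20 source 2.5710
5 25 load 2.5973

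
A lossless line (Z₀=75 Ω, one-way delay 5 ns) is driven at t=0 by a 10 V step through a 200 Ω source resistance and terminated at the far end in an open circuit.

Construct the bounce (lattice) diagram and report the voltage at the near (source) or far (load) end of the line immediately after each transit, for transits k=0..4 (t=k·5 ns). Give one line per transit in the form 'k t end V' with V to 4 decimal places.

Γ_L=1.000000, Γ_S=0.454545; launch V₁=10·75/275=2.727273
k=0 src: V=2.7273
k=1 load: inc=2.727273, refl=2.727273·1.000000=2.7273; V=0.000000+2.727273+2.727273=5.4545
k=2 src: inc=2.727273, refl=2.727273·0.454545=1.2397; V=2.727273+2.727273+1.239669=6.6942
k=3 load: inc=1.239669, refl=1.239669·1.000000=1.2397; V=5.454545+1.239669+1.239669=7.9339
k=4 src: inc=1.239669, refl=1.239669·0.454545=0.5635; V=6.694215+1.239669+0.563486=8.4974

0 0 source 2.7273
1 5 load 5.4545
2 10 source 6.6942
3 15 load 7.9339
4 20 source 8.4974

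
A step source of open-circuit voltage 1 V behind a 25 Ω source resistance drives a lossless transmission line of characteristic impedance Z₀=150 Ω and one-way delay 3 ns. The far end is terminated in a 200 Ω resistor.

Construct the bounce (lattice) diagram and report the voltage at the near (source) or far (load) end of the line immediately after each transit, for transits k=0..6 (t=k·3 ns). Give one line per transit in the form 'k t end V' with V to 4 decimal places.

Γ_L=0.142857, Γ_S=-0.714286; launch V₁=1·150/175=0.857143
k=0 src: V=0.8571
k=1 load: inc=0.857143, refl=0.857143·0.142857=0.1224; V=0.000000+0.857143+0.122449=0.9796
k=2 src: inc=0.122449, refl=0.122449·-0.714286=-0.0875; V=0.857143+0.122449+-0.087464=0.8921
k=3 load: inc=-0.087464, refl=-0.087464·0.142857=-0.0125; V=0.979592+-0.087464+-0.012495=0.8796
k=4 src: inc=-0.012495, refl=-0.012495·-0.714286=0.0089; V=0.892128+-0.012495+0.008925=0.8886
k=5 load: inc=0.008925, refl=0.008925·0.142857=0.0013; V=0.879633+0.008925+0.001275=0.8898
k=6 src: inc=0.001275, refl=0.001275·-0.714286=-0.0009; V=0.888558+0.001275+-0.000911=0.8889

0 0 source 0.8571
1 3 load 0.9796
2 6 source 0.8921
3 9 load 0.8796
4 12 source 0.8886
5 15 load 0.8898
6 18 source 0.8889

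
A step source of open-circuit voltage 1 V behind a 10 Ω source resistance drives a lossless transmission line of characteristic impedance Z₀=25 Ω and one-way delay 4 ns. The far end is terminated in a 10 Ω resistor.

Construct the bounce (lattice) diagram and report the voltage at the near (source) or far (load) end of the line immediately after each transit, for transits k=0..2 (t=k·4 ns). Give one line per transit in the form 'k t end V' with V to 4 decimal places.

0 0 source 0.7143
1 4 load 0.4082
2 8 source 0.5394

Γ_L=-0.428571, Γ_S=-0.428571; launch V₁=1·25/35=0.714286
k=0 src: V=0.7143
k=1 load: inc=0.714286, refl=0.714286·-0.428571=-0.3061; V=0.000000+0.714286+-0.306122=0.4082
k=2 src: inc=-0.306122, refl=-0.306122·-0.428571=0.1312; V=0.714286+-0.306122+0.131195=0.5394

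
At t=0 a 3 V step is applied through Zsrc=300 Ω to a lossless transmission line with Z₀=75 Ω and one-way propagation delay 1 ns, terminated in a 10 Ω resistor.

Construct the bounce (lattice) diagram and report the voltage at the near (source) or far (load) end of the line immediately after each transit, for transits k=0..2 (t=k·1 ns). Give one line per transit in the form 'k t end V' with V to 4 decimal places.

Γ_L=-0.764706, Γ_S=0.600000; launch V₁=3·75/375=0.600000
k=0 src: V=0.6000
k=1 load: inc=0.600000, refl=0.600000·-0.764706=-0.4588; V=0.000000+0.600000+-0.458824=0.1412
k=2 src: inc=-0.458824, refl=-0.458824·0.600000=-0.2753; V=0.600000+-0.458824+-0.275294=-0.1341

0 0 source 0.6000
1 1 load 0.1412
2 2 source -0.1341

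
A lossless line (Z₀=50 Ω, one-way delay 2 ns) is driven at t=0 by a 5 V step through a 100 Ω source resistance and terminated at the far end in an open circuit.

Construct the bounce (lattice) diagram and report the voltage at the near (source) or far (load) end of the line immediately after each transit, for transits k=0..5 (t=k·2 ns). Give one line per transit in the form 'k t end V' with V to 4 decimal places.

0 0 source 1.6667
1 2 load 3.3333
2 4 source 3.8889
3 6 load 4.4444
4 8 source 4.6296
5 10 load 4.8148

Γ_L=1.000000, Γ_S=0.333333; launch V₁=5·50/150=1.666667
k=0 src: V=1.6667
k=1 load: inc=1.666667, refl=1.666667·1.000000=1.6667; V=0.000000+1.666667+1.666667=3.3333
k=2 src: inc=1.666667, refl=1.666667·0.333333=0.5556; V=1.666667+1.666667+0.555556=3.8889
k=3 load: inc=0.555556, refl=0.555556·1.000000=0.5556; V=3.333333+0.555556+0.555556=4.4444
k=4 src: inc=0.555556, refl=0.555556·0.333333=0.1852; V=3.888889+0.555556+0.185185=4.6296
k=5 load: inc=0.185185, refl=0.185185·1.000000=0.1852; V=4.444444+0.185185+0.185185=4.8148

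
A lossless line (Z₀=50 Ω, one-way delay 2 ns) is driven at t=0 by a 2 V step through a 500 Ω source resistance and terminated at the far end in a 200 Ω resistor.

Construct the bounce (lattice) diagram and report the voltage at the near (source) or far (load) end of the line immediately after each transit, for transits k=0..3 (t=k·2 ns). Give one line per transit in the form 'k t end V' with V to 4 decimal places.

0 0 source 0.1818
1 2 load 0.2909
2 4 source 0.3802
3 6 load 0.4337

Γ_L=0.600000, Γ_S=0.818182; launch V₁=2·50/550=0.181818
k=0 src: V=0.1818
k=1 load: inc=0.181818, refl=0.181818·0.600000=0.1091; V=0.000000+0.181818+0.109091=0.2909
k=2 src: inc=0.109091, refl=0.109091·0.818182=0.0893; V=0.181818+0.109091+0.089256=0.3802
k=3 load: inc=0.089256, refl=0.089256·0.600000=0.0536; V=0.290909+0.089256+0.053554=0.4337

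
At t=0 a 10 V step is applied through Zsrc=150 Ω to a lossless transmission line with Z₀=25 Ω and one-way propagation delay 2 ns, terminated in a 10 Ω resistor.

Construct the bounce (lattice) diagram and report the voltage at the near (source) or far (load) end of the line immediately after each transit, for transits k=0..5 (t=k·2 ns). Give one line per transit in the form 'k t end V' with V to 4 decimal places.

0 0 source 1.4286
1 2 load 0.8163
2 4 source 0.3790
3 6 load 0.5664
4 8 source 0.7003
5 10 load 0.6429

Γ_L=-0.428571, Γ_S=0.714286; launch V₁=10·25/175=1.428571
k=0 src: V=1.4286
k=1 load: inc=1.428571, refl=1.428571·-0.428571=-0.6122; V=0.000000+1.428571+-0.612245=0.8163
k=2 src: inc=-0.612245, refl=-0.612245·0.714286=-0.4373; V=1.428571+-0.612245+-0.437318=0.3790
k=3 load: inc=-0.437318, refl=-0.437318·-0.428571=0.1874; V=0.816327+-0.437318+0.187422=0.5664
k=4 src: inc=0.187422, refl=0.187422·0.714286=0.1339; V=0.379009+0.187422+0.133873=0.7003
k=5 load: inc=0.133873, refl=0.133873·-0.428571=-0.0574; V=0.566431+0.133873+-0.057374=0.6429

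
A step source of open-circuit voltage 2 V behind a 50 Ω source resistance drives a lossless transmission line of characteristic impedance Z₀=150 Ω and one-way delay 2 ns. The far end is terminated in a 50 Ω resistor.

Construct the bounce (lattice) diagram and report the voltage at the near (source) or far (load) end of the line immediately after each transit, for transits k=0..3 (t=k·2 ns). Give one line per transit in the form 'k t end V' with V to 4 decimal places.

Γ_L=-0.500000, Γ_S=-0.500000; launch V₁=2·150/200=1.500000
k=0 src: V=1.5000
k=1 load: inc=1.500000, refl=1.500000·-0.500000=-0.7500; V=0.000000+1.500000+-0.750000=0.7500
k=2 src: inc=-0.750000, refl=-0.750000·-0.500000=0.3750; V=1.500000+-0.750000+0.375000=1.1250
k=3 load: inc=0.375000, refl=0.375000·-0.500000=-0.1875; V=0.750000+0.375000+-0.187500=0.9375

0 0 source 1.5000
1 2 load 0.7500
2 4 source 1.1250
3 6 load 0.9375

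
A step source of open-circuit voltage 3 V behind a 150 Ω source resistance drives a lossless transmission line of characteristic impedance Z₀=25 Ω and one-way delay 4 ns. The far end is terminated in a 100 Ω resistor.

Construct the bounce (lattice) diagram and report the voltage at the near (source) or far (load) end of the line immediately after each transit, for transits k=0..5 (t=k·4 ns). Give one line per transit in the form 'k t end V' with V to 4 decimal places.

Γ_L=0.600000, Γ_S=0.714286; launch V₁=3·25/175=0.428571
k=0 src: V=0.4286
k=1 load: inc=0.428571, refl=0.428571·0.600000=0.2571; V=0.000000+0.428571+0.257143=0.6857
k=2 src: inc=0.257143, refl=0.257143·0.714286=0.1837; V=0.428571+0.257143+0.183673=0.8694
k=3 load: inc=0.183673, refl=0.183673·0.600000=0.1102; V=0.685714+0.183673+0.110204=0.9796
k=4 src: inc=0.110204, refl=0.110204·0.714286=0.0787; V=0.869388+0.110204+0.078717=1.0583
k=5 load: inc=0.078717, refl=0.078717·0.600000=0.0472; V=0.979592+0.078717+0.047230=1.1055

0 0 source 0.4286
1 4 load 0.6857
2 8 source 0.8694
3 12 load 0.9796
4 16 source 1.0583
5 20 load 1.1055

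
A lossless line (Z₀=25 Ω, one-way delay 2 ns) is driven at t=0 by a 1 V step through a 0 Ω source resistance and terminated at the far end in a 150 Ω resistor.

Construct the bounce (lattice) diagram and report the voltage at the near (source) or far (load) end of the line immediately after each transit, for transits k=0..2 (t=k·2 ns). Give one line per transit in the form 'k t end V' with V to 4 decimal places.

0 0 source 1.0000
1 2 load 1.7143
2 4 source 1.0000

Γ_L=0.714286, Γ_S=-1.000000; launch V₁=1·25/25=1.000000
k=0 src: V=1.0000
k=1 load: inc=1.000000, refl=1.000000·0.714286=0.7143; V=0.000000+1.000000+0.714286=1.7143
k=2 src: inc=0.714286, refl=0.714286·-1.000000=-0.7143; V=1.000000+0.714286+-0.714286=1.0000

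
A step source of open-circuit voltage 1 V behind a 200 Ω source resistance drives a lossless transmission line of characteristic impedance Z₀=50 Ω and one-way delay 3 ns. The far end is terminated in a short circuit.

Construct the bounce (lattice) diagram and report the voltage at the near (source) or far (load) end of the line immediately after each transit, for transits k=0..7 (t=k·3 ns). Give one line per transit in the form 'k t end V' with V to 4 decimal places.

0 0 source 0.2000
1 3 load 0.0000
2 6 source -0.1200
3 9 load 0.0000
4 12 source 0.0720
5 15 load 0.0000
6 18 source -0.0432
7 21 load 0.0000

Γ_L=-1.000000, Γ_S=0.600000; launch V₁=1·50/250=0.200000
k=0 src: V=0.2000
k=1 load: inc=0.200000, refl=0.200000·-1.000000=-0.2000; V=0.000000+0.200000+-0.200000=0.0000
k=2 src: inc=-0.200000, refl=-0.200000·0.600000=-0.1200; V=0.200000+-0.200000+-0.120000=-0.1200
k=3 load: inc=-0.120000, refl=-0.120000·-1.000000=0.1200; V=0.000000+-0.120000+0.120000=0.0000
k=4 src: inc=0.120000, refl=0.120000·0.600000=0.0720; V=-0.120000+0.120000+0.072000=0.0720
k=5 load: inc=0.072000, refl=0.072000·-1.000000=-0.0720; V=0.000000+0.072000+-0.072000=0.0000
k=6 src: inc=-0.072000, refl=-0.072000·0.600000=-0.0432; V=0.072000+-0.072000+-0.043200=-0.0432
k=7 load: inc=-0.043200, refl=-0.043200·-1.000000=0.0432; V=0.000000+-0.043200+0.043200=0.0000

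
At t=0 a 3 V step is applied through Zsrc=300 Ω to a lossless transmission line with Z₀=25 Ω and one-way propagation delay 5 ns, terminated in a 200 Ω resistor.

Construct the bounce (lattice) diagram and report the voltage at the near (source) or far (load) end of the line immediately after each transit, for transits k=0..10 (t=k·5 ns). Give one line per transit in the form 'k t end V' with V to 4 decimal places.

0 0 source 0.2308
1 5 load 0.4103
2 10 source 0.5621
3 15 load 0.6803
4 20 source 0.7802
5 25 load 0.8579
6 30 source 0.9237
7 35 load 0.9749
8 40 source 1.0182
9 45 load 1.0518
10 50 source 1.0803

Γ_L=0.777778, Γ_S=0.846154; launch V₁=3·25/325=0.230769
k=0 src: V=0.2308
k=1 load: inc=0.230769, refl=0.230769·0.777778=0.1795; V=0.000000+0.230769+0.179487=0.4103
k=2 src: inc=0.179487, refl=0.179487·0.846154=0.1519; V=0.230769+0.179487+0.151874=0.5621
k=3 load: inc=0.151874, refl=0.151874·0.777778=0.1181; V=0.410256+0.151874+0.118124=0.6803
k=4 src: inc=0.118124, refl=0.118124·0.846154=0.1000; V=0.562130+0.118124+0.099951=0.7802
k=5 load: inc=0.099951, refl=0.099951·0.777778=0.0777; V=0.680254+0.099951+0.077740=0.8579
k=6 src: inc=0.077740, refl=0.077740·0.846154=0.0658; V=0.780205+0.077740+0.065780=0.9237
k=7 load: inc=0.065780, refl=0.065780·0.777778=0.0512; V=0.857945+0.065780+0.051162=0.9749
k=8 src: inc=0.051162, refl=0.051162·0.846154=0.0433; V=0.923725+0.051162+0.043291=1.0182
k=9 load: inc=0.043291, refl=0.043291·0.777778=0.0337; V=0.974887+0.043291+0.033671=1.0518
k=10 src: inc=0.033671, refl=0.033671·0.846154=0.0285; V=1.018178+0.033671+0.028491=1.0803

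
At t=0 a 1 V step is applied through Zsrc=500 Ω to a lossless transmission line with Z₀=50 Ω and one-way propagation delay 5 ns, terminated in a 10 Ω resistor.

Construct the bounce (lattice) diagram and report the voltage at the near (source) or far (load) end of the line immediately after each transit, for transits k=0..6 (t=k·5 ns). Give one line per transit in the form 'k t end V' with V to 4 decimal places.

Γ_L=-0.666667, Γ_S=0.818182; launch V₁=1·50/550=0.090909
k=0 src: V=0.0909
k=1 load: inc=0.090909, refl=0.090909·-0.666667=-0.0606; V=0.000000+0.090909+-0.060606=0.0303
k=2 src: inc=-0.060606, refl=-0.060606·0.818182=-0.0496; V=0.090909+-0.060606+-0.049587=-0.0193
k=3 load: inc=-0.049587, refl=-0.049587·-0.666667=0.0331; V=0.030303+-0.049587+0.033058=0.0138
k=4 src: inc=0.033058, refl=0.033058·0.818182=0.0270; V=-0.019284+0.033058+0.027047=0.0408
k=5 load: inc=0.027047, refl=0.027047·-0.666667=-0.0180; V=0.013774+0.027047+-0.018032=0.0228
k=6 src: inc=-0.018032, refl=-0.018032·0.818182=-0.0148; V=0.040821+-0.018032+-0.014753=0.0080

0 0 source 0.0909
1 5 load 0.0303
2 10 source -0.0193
3 15 load 0.0138
4 20 source 0.0408
5 25 load 0.0228
6 30 source 0.0080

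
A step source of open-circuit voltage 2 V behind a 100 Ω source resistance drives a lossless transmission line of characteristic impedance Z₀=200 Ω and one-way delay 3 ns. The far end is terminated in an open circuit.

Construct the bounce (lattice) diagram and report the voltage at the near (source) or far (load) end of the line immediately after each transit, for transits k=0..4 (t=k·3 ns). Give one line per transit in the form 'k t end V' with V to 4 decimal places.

Γ_L=1.000000, Γ_S=-0.333333; launch V₁=2·200/300=1.333333
k=0 src: V=1.3333
k=1 load: inc=1.333333, refl=1.333333·1.000000=1.3333; V=0.000000+1.333333+1.333333=2.6667
k=2 src: inc=1.333333, refl=1.333333·-0.333333=-0.4444; V=1.333333+1.333333+-0.444444=2.2222
k=3 load: inc=-0.444444, refl=-0.444444·1.000000=-0.4444; V=2.666667+-0.444444+-0.444444=1.7778
k=4 src: inc=-0.444444, refl=-0.444444·-0.333333=0.1481; V=2.222222+-0.444444+0.148148=1.9259

0 0 source 1.3333
1 3 load 2.6667
2 6 source 2.2222
3 9 load 1.7778
4 12 source 1.9259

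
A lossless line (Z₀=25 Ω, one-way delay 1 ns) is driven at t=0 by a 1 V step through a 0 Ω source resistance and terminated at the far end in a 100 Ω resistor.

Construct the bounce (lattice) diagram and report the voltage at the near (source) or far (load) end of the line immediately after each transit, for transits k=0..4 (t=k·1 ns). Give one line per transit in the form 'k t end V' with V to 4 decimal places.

0 0 source 1.0000
1 1 load 1.6000
2 2 source 1.0000
3 3 load 0.6400
4 4 source 1.0000

Γ_L=0.600000, Γ_S=-1.000000; launch V₁=1·25/25=1.000000
k=0 src: V=1.0000
k=1 load: inc=1.000000, refl=1.000000·0.600000=0.6000; V=0.000000+1.000000+0.600000=1.6000
k=2 src: inc=0.600000, refl=0.600000·-1.000000=-0.6000; V=1.000000+0.600000+-0.600000=1.0000
k=3 load: inc=-0.600000, refl=-0.600000·0.600000=-0.3600; V=1.600000+-0.600000+-0.360000=0.6400
k=4 src: inc=-0.360000, refl=-0.360000·-1.000000=0.3600; V=1.000000+-0.360000+0.360000=1.0000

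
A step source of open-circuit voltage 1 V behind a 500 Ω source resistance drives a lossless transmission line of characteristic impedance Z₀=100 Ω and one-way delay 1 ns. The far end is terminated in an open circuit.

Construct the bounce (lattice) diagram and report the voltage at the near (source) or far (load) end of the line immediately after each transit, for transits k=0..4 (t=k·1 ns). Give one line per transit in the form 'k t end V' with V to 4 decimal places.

Γ_L=1.000000, Γ_S=0.666667; launch V₁=1·100/600=0.166667
k=0 src: V=0.1667
k=1 load: inc=0.166667, refl=0.166667·1.000000=0.1667; V=0.000000+0.166667+0.166667=0.3333
k=2 src: inc=0.166667, refl=0.166667·0.666667=0.1111; V=0.166667+0.166667+0.111111=0.4444
k=3 load: inc=0.111111, refl=0.111111·1.000000=0.1111; V=0.333333+0.111111+0.111111=0.5556
k=4 src: inc=0.111111, refl=0.111111·0.666667=0.0741; V=0.444444+0.111111+0.074074=0.6296

0 0 source 0.1667
1 1 load 0.3333
2 2 source 0.4444
3 3 load 0.5556
4 4 source 0.6296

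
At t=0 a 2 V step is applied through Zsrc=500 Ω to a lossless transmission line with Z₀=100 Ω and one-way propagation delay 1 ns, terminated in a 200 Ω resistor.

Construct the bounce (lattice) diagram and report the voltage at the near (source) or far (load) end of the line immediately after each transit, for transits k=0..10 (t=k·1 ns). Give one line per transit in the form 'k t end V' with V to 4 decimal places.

0 0 source 0.3333
1 1 load 0.4444
2 2 source 0.5185
3 3 load 0.5432
4 4 source 0.5597
5 5 load 0.5652
6 6 source 0.5688
7 7 load 0.5700
8 8 source 0.5708
9 9 load 0.5711
10 10 source 0.5713

Γ_L=0.333333, Γ_S=0.666667; launch V₁=2·100/600=0.333333
k=0 src: V=0.3333
k=1 load: inc=0.333333, refl=0.333333·0.333333=0.1111; V=0.000000+0.333333+0.111111=0.4444
k=2 src: inc=0.111111, refl=0.111111·0.666667=0.0741; V=0.333333+0.111111+0.074074=0.5185
k=3 load: inc=0.074074, refl=0.074074·0.333333=0.0247; V=0.444444+0.074074+0.024691=0.5432
k=4 src: inc=0.024691, refl=0.024691·0.666667=0.0165; V=0.518519+0.024691+0.016461=0.5597
k=5 load: inc=0.016461, refl=0.016461·0.333333=0.0055; V=0.543210+0.016461+0.005487=0.5652
k=6 src: inc=0.005487, refl=0.005487·0.666667=0.0037; V=0.559671+0.005487+0.003658=0.5688
k=7 load: inc=0.003658, refl=0.003658·0.333333=0.0012; V=0.565158+0.003658+0.001219=0.5700
k=8 src: inc=0.001219, refl=0.001219·0.666667=0.0008; V=0.568816+0.001219+0.000813=0.5708
k=9 load: inc=0.000813, refl=0.000813·0.333333=0.0003; V=0.570035+0.000813+0.000271=0.5711
k=10 src: inc=0.000271, refl=0.000271·0.666667=0.0002; V=0.570848+0.000271+0.000181=0.5713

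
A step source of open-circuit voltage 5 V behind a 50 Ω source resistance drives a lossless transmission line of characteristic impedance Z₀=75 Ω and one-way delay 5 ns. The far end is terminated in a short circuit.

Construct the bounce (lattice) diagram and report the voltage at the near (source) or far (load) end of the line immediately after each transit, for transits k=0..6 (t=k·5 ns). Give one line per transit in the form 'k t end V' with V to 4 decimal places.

0 0 source 3.0000
1 5 load 0.0000
2 10 source 0.6000
3 15 load 0.0000
4 20 source 0.1200
5 25 load 0.0000
6 30 source 0.0240

Γ_L=-1.000000, Γ_S=-0.200000; launch V₁=5·75/125=3.000000
k=0 src: V=3.0000
k=1 load: inc=3.000000, refl=3.000000·-1.000000=-3.0000; V=0.000000+3.000000+-3.000000=0.0000
k=2 src: inc=-3.000000, refl=-3.000000·-0.200000=0.6000; V=3.000000+-3.000000+0.600000=0.6000
k=3 load: inc=0.600000, refl=0.600000·-1.000000=-0.6000; V=0.000000+0.600000+-0.600000=0.0000
k=4 src: inc=-0.600000, refl=-0.600000·-0.200000=0.1200; V=0.600000+-0.600000+0.120000=0.1200
k=5 load: inc=0.120000, refl=0.120000·-1.000000=-0.1200; V=0.000000+0.120000+-0.120000=0.0000
k=6 src: inc=-0.120000, refl=-0.120000·-0.200000=0.0240; V=0.120000+-0.120000+0.024000=0.0240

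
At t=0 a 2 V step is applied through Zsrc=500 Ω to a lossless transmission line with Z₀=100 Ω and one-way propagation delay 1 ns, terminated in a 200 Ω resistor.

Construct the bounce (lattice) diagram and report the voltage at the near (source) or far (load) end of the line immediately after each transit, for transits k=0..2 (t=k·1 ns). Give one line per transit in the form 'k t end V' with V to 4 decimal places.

0 0 source 0.3333
1 1 load 0.4444
2 2 source 0.5185

Γ_L=0.333333, Γ_S=0.666667; launch V₁=2·100/600=0.333333
k=0 src: V=0.3333
k=1 load: inc=0.333333, refl=0.333333·0.333333=0.1111; V=0.000000+0.333333+0.111111=0.4444
k=2 src: inc=0.111111, refl=0.111111·0.666667=0.0741; V=0.333333+0.111111+0.074074=0.5185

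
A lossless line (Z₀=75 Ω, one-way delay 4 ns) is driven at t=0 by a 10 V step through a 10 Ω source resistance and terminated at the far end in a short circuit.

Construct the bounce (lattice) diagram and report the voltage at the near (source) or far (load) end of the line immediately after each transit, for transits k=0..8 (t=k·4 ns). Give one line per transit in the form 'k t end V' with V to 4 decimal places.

0 0 source 8.8235
1 4 load 0.0000
2 8 source 6.7474
3 12 load 0.0000
4 16 source 5.1598
5 20 load 0.0000
6 24 source 3.9457
7 28 load 0.0000
8 32 source 3.0173

Γ_L=-1.000000, Γ_S=-0.764706; launch V₁=10·75/85=8.823529
k=0 src: V=8.8235
k=1 load: inc=8.823529, refl=8.823529·-1.000000=-8.8235; V=0.000000+8.823529+-8.823529=0.0000
k=2 src: inc=-8.823529, refl=-8.823529·-0.764706=6.7474; V=8.823529+-8.823529+6.747405=6.7474
k=3 load: inc=6.747405, refl=6.747405·-1.000000=-6.7474; V=0.000000+6.747405+-6.747405=0.0000
k=4 src: inc=-6.747405, refl=-6.747405·-0.764706=5.1598; V=6.747405+-6.747405+5.159780=5.1598
k=5 load: inc=5.159780, refl=5.159780·-1.000000=-5.1598; V=0.000000+5.159780+-5.159780=0.0000
k=6 src: inc=-5.159780, refl=-5.159780·-0.764706=3.9457; V=5.159780+-5.159780+3.945714=3.9457
k=7 load: inc=3.945714, refl=3.945714·-1.000000=-3.9457; V=0.000000+3.945714+-3.945714=0.0000
k=8 src: inc=-3.945714, refl=-3.945714·-0.764706=3.0173; V=3.945714+-3.945714+3.017311=3.0173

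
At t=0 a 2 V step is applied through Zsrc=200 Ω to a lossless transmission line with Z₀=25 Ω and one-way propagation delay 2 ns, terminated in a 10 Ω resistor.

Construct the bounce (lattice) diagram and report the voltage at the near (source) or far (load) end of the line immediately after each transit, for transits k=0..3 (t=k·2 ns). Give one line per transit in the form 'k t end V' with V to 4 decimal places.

0 0 source 0.2222
1 2 load 0.1270
2 4 source 0.0529
3 6 load 0.0847

Γ_L=-0.428571, Γ_S=0.777778; launch V₁=2·25/225=0.222222
k=0 src: V=0.2222
k=1 load: inc=0.222222, refl=0.222222·-0.428571=-0.0952; V=0.000000+0.222222+-0.095238=0.1270
k=2 src: inc=-0.095238, refl=-0.095238·0.777778=-0.0741; V=0.222222+-0.095238+-0.074074=0.0529
k=3 load: inc=-0.074074, refl=-0.074074·-0.428571=0.0317; V=0.126984+-0.074074+0.031746=0.0847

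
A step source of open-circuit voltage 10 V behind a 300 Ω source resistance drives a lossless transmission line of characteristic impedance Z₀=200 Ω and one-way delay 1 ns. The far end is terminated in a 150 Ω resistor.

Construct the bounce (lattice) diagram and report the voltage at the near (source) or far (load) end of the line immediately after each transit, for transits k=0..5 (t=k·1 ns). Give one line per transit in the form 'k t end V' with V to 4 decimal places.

Γ_L=-0.142857, Γ_S=0.200000; launch V₁=10·200/500=4.000000
k=0 src: V=4.0000
k=1 load: inc=4.000000, refl=4.000000·-0.142857=-0.5714; V=0.000000+4.000000+-0.571429=3.4286
k=2 src: inc=-0.571429, refl=-0.571429·0.200000=-0.1143; V=4.000000+-0.571429+-0.114286=3.3143
k=3 load: inc=-0.114286, refl=-0.114286·-0.142857=0.0163; V=3.428571+-0.114286+0.016327=3.3306
k=4 src: inc=0.016327, refl=0.016327·0.200000=0.0033; V=3.314286+0.016327+0.003265=3.3339
k=5 load: inc=0.003265, refl=0.003265·-0.142857=-0.0005; V=3.330612+0.003265+-0.000466=3.3334

0 0 source 4.0000
1 1 load 3.4286
2 2 source 3.3143
3 3 load 3.3306
4 4 source 3.3339
5 5 load 3.3334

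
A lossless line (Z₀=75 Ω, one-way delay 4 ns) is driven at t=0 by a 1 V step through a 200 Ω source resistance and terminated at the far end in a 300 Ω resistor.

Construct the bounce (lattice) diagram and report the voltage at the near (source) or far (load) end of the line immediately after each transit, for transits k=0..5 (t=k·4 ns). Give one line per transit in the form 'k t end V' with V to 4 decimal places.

Γ_L=0.600000, Γ_S=0.454545; launch V₁=1·75/275=0.272727
k=0 src: V=0.2727
k=1 load: inc=0.272727, refl=0.272727·0.600000=0.1636; V=0.000000+0.272727+0.163636=0.4364
k=2 src: inc=0.163636, refl=0.163636·0.454545=0.0744; V=0.272727+0.163636+0.074380=0.5107
k=3 load: inc=0.074380, refl=0.074380·0.600000=0.0446; V=0.436364+0.074380+0.044628=0.5554
k=4 src: inc=0.044628, refl=0.044628·0.454545=0.0203; V=0.510744+0.044628+0.020285=0.5757
k=5 load: inc=0.020285, refl=0.020285·0.600000=0.0122; V=0.555372+0.020285+0.012171=0.5878

0 0 source 0.2727
1 4 load 0.4364
2 8 source 0.5107
3 12 load 0.5554
4 16 source 0.5757
5 20 load 0.5878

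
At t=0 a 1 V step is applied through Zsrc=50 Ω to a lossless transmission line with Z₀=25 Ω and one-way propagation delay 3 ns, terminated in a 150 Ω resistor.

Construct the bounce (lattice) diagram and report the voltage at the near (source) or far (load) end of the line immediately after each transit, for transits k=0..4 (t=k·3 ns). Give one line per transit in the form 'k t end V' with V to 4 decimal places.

0 0 source 0.3333
1 3 load 0.5714
2 6 source 0.6508
3 9 load 0.7075
4 12 source 0.7264

Γ_L=0.714286, Γ_S=0.333333; launch V₁=1·25/75=0.333333
k=0 src: V=0.3333
k=1 load: inc=0.333333, refl=0.333333·0.714286=0.2381; V=0.000000+0.333333+0.238095=0.5714
k=2 src: inc=0.238095, refl=0.238095·0.333333=0.0794; V=0.333333+0.238095+0.079365=0.6508
k=3 load: inc=0.079365, refl=0.079365·0.714286=0.0567; V=0.571429+0.079365+0.056689=0.7075
k=4 src: inc=0.056689, refl=0.056689·0.333333=0.0189; V=0.650794+0.056689+0.018896=0.7264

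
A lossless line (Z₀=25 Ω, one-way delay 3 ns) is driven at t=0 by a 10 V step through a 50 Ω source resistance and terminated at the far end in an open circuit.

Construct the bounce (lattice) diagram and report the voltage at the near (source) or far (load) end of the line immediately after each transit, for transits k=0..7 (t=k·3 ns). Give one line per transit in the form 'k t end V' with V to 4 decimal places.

0 0 source 3.3333
1 3 load 6.6667
2 6 source 7.7778
3 9 load 8.8889
4 12 source 9.2593
5 15 load 9.6296
6 18 source 9.7531
7 21 load 9.8765

Γ_L=1.000000, Γ_S=0.333333; launch V₁=10·25/75=3.333333
k=0 src: V=3.3333
k=1 load: inc=3.333333, refl=3.333333·1.000000=3.3333; V=0.000000+3.333333+3.333333=6.6667
k=2 src: inc=3.333333, refl=3.333333·0.333333=1.1111; V=3.333333+3.333333+1.111111=7.7778
k=3 load: inc=1.111111, refl=1.111111·1.000000=1.1111; V=6.666667+1.111111+1.111111=8.8889
k=4 src: inc=1.111111, refl=1.111111·0.333333=0.3704; V=7.777778+1.111111+0.370370=9.2593
k=5 load: inc=0.370370, refl=0.370370·1.000000=0.3704; V=8.888889+0.370370+0.370370=9.6296
k=6 src: inc=0.370370, refl=0.370370·0.333333=0.1235; V=9.259259+0.370370+0.123457=9.7531
k=7 load: inc=0.123457, refl=0.123457·1.000000=0.1235; V=9.629630+0.123457+0.123457=9.8765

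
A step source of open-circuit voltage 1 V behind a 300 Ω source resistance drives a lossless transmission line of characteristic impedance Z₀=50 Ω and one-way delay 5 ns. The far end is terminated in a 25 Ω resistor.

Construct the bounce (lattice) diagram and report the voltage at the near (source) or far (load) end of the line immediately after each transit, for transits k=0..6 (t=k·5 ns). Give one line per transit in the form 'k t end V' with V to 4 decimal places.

Γ_L=-0.333333, Γ_S=0.714286; launch V₁=1·50/350=0.142857
k=0 src: V=0.1429
k=1 load: inc=0.142857, refl=0.142857·-0.333333=-0.0476; V=0.000000+0.142857+-0.047619=0.0952
k=2 src: inc=-0.047619, refl=-0.047619·0.714286=-0.0340; V=0.142857+-0.047619+-0.034014=0.0612
k=3 load: inc=-0.034014, refl=-0.034014·-0.333333=0.0113; V=0.095238+-0.034014+0.011338=0.0726
k=4 src: inc=0.011338, refl=0.011338·0.714286=0.0081; V=0.061224+0.011338+0.008098=0.0807
k=5 load: inc=0.008098, refl=0.008098·-0.333333=-0.0027; V=0.072562+0.008098+-0.002699=0.0780
k=6 src: inc=-0.002699, refl=-0.002699·0.714286=-0.0019; V=0.080661+-0.002699+-0.001928=0.0760

0 0 source 0.1429
1 5 load 0.0952
2 10 source 0.0612
3 15 load 0.0726
4 20 source 0.0807
5 25 load 0.0780
6 30 source 0.0760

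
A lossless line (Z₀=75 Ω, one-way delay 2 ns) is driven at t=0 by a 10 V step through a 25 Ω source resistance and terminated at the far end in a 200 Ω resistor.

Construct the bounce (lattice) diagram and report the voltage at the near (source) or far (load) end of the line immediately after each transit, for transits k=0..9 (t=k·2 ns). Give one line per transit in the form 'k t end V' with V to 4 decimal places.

Γ_L=0.454545, Γ_S=-0.500000; launch V₁=10·75/100=7.500000
k=0 src: V=7.5000
k=1 load: inc=7.500000, refl=7.500000·0.454545=3.4091; V=0.000000+7.500000+3.409091=10.9091
k=2 src: inc=3.409091, refl=3.409091·-0.500000=-1.7045; V=7.500000+3.409091+-1.704545=9.2045
k=3 load: inc=-1.704545, refl=-1.704545·0.454545=-0.7748; V=10.909091+-1.704545+-0.774793=8.4298
k=4 src: inc=-0.774793, refl=-0.774793·-0.500000=0.3874; V=9.204545+-0.774793+0.387397=8.8171
k=5 load: inc=0.387397, refl=0.387397·0.454545=0.1761; V=8.429752+0.387397+0.176089=8.9932
k=6 src: inc=0.176089, refl=0.176089·-0.500000=-0.0880; V=8.817149+0.176089+-0.088045=8.9052
k=7 load: inc=-0.088045, refl=-0.088045·0.454545=-0.0400; V=8.993238+-0.088045+-0.040020=8.8652
k=8 src: inc=-0.040020, refl=-0.040020·-0.500000=0.0200; V=8.905193+-0.040020+0.020010=8.8852
k=9 load: inc=0.020010, refl=0.020010·0.454545=0.0091; V=8.865173+0.020010+0.009096=8.8943

0 0 source 7.5000
1 2 load 10.9091
2 4 source 9.2045
3 6 load 8.4298
4 8 source 8.8171
5 10 load 8.9932
6 12 source 8.9052
7 14 load 8.8652
8 16 source 8.8852
9 18 load 8.8943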